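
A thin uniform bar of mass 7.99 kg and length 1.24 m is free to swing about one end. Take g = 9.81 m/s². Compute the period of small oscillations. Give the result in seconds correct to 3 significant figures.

For a physical pendulum T = 2π√(I/(mgd)), with d = 0.6200 m from pivot to centre of mass.
I_cm = mL²/12 = 7.99 × 1.24²/12 = 1.024 kg·m²; I = I_cm + md² = 1.024 + 7.99 × 0.6200² = 4.095 kg·m².
T = 2π√(4.095/(7.99 × 9.81 × 0.6200)) = 1.82 s.

1.82 s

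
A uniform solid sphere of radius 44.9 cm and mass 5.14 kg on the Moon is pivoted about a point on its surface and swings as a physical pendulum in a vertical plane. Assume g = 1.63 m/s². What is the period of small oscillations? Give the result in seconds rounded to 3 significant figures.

3.90 s

I_cm = (2/5)mr² = 0.4145 kg·m². The pivot is at distance d = 0.449 m from the centre of mass.
By the parallel-axis theorem, I = I_cm + md² = 0.4145 + 1.036 = 1.451 kg·m².
T = 2π√(I/(mgd)) = 2π√(1.451/(5.14 × 1.63 × 0.449)) = 3.90 s.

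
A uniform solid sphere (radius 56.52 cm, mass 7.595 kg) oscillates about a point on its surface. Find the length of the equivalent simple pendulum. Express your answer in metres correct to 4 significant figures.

The equivalent simple-pendulum length is L_eq = I/(md), where I is about the pivot and d = 0.56520 m.
I_cm = (2/5)mR² = 0.97049 kg·m², so I = I_cm + md² = 0.97049 + 2.4262 = 3.3967 kg·m².
L_eq = 3.3967/(7.595 × 0.56520) = 0.7913 m.

0.7913 m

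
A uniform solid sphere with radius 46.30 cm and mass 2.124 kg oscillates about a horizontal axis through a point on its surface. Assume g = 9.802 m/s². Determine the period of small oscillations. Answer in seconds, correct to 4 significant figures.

1.616 s

I_cm = (2/5)mr² = 0.18213 kg·m². The pivot is at distance d = 0.4630 m from the centre of mass.
By the parallel-axis theorem, I = I_cm + md² = 0.18213 + 0.45532 = 0.63745 kg·m².
T = 2π√(I/(mgd)) = 2π√(0.63745/(2.124 × 9.802 × 0.4630)) = 1.616 s.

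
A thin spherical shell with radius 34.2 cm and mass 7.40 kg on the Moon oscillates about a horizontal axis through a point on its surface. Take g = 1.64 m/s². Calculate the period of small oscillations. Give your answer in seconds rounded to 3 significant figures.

I_cm = (2/3)mr² = 0.5770 kg·m². The pivot is at distance d = 0.342 m from the centre of mass.
By the parallel-axis theorem, I = I_cm + md² = 0.5770 + 0.8655 = 1.443 kg·m².
T = 2π√(I/(mgd)) = 2π√(1.443/(7.40 × 1.64 × 0.342)) = 3.70 s.

3.70 s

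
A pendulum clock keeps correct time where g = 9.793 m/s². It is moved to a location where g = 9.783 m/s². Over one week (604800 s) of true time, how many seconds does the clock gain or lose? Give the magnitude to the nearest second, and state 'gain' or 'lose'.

The clock's period scales as T ∝ 1/√g, so T'/T = √(9.793/9.783) = 1.00051.
In 604800 s of true time the clock registers 604800/1.00051 = 604491.1 s, so it loses 309 s.

lose 309 s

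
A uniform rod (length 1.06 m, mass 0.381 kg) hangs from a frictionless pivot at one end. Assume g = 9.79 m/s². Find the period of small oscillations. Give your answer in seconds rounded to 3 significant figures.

For a physical pendulum T = 2π√(I/(mgd)), with d = 0.5300 m from pivot to centre of mass.
I_cm = mL²/12 = 0.381 × 1.06²/12 = 0.03567 kg·m²; I = I_cm + md² = 0.03567 + 0.381 × 0.5300² = 0.1427 kg·m².
T = 2π√(0.1427/(0.381 × 9.79 × 0.5300)) = 1.69 s.

1.69 s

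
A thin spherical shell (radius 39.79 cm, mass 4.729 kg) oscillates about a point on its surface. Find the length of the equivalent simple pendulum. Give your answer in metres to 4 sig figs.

0.6632 m

The equivalent simple-pendulum length is L_eq = I/(md), where I is about the pivot and d = 0.39790 m.
I_cm = (2/3)mR² = 0.49914 kg·m², so I = I_cm + md² = 0.49914 + 0.74872 = 1.2479 kg·m².
L_eq = 1.2479/(4.729 × 0.39790) = 0.6632 m.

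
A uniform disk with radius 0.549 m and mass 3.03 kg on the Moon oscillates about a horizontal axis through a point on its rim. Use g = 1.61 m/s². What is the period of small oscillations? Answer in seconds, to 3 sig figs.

I_cm = ½mr² = 0.4566 kg·m². The pivot is at distance d = 0.549 m from the centre of mass.
By the parallel-axis theorem, I = I_cm + md² = 0.4566 + 0.9132 = 1.370 kg·m².
T = 2π√(I/(mgd)) = 2π√(1.370/(3.03 × 1.61 × 0.549)) = 4.49 s.

4.49 s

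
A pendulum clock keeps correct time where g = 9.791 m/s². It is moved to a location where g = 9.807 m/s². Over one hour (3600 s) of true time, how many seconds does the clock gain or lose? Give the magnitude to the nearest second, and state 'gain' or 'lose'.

The clock's period scales as T ∝ 1/√g, so T'/T = √(9.791/9.807) = 0.999184.
In 3600 s of true time the clock registers 3600/0.999184 = 3602.9 s, so it gains 3 s.

gain 3 s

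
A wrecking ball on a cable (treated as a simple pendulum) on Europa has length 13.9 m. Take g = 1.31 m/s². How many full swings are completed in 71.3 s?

T = 2π√(L/g) = 2π√(13.9/1.31) = 20.47 s.
Number of complete oscillations = ⌊71.3/20.47⌋ = ⌊3.484⌋ = 3.

3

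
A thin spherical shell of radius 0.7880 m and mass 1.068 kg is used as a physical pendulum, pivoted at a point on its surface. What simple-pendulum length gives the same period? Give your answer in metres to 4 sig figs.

The equivalent simple-pendulum length is L_eq = I/(md), where I is about the pivot and d = 0.78800 m.
I_cm = (2/3)mR² = 0.44211 kg·m², so I = I_cm + md² = 0.44211 + 0.66317 = 1.1053 kg·m².
L_eq = 1.1053/(1.068 × 0.78800) = 1.313 m.

1.313 m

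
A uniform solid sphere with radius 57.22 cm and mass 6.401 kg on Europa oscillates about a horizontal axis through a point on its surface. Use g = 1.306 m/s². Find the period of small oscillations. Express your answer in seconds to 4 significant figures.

4.921 s

I_cm = (2/5)mr² = 0.83831 kg·m². The pivot is at distance d = 0.5722 m from the centre of mass.
By the parallel-axis theorem, I = I_cm + md² = 0.83831 + 2.0958 = 2.9341 kg·m².
T = 2π√(I/(mgd)) = 2π√(2.9341/(6.401 × 1.306 × 0.5722)) = 4.921 s.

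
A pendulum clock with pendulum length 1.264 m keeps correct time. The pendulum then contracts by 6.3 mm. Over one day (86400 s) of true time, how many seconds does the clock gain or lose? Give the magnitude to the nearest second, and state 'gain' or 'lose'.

T ∝ √L, so T'/T = √(1.25770/1.264) = 0.997505.
In 86400 s of true time the clock registers 86400/0.997505 = 86616.1 s, so it gains 216 s.

gain 216 s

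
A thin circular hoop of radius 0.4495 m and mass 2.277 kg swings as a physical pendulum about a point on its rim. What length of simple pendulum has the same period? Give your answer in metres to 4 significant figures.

The equivalent simple-pendulum length is L_eq = I/(md), where I is about the pivot and d = 0.44950 m.
I_cm = mR² = 0.46007 kg·m², so I = I_cm + md² = 0.46007 + 0.46007 = 0.92014 kg·m².
L_eq = 0.92014/(2.277 × 0.44950) = 0.8990 m.

0.8990 m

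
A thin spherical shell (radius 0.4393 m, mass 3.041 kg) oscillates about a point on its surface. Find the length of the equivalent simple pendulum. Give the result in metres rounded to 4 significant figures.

The equivalent simple-pendulum length is L_eq = I/(md), where I is about the pivot and d = 0.43930 m.
I_cm = (2/3)mR² = 0.39124 kg·m², so I = I_cm + md² = 0.39124 + 0.58687 = 0.97811 kg·m².
L_eq = 0.97811/(3.041 × 0.43930) = 0.7322 m.

0.7322 m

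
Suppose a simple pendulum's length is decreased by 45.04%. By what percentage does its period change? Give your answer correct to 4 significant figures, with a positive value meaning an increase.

T ∝ √L, so T'/T = √(0.54960) = 0.74135.
Percentage change in T = (0.74135 − 1) × 100% = -25.86%.

-25.86%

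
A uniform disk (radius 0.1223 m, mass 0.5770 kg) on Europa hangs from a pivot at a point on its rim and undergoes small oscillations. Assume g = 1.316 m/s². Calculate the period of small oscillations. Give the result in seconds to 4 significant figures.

2.346 s

I_cm = ½mr² = 0.0043152 kg·m². The pivot is at distance d = 0.1223 m from the centre of mass.
By the parallel-axis theorem, I = I_cm + md² = 0.0043152 + 0.0086304 = 0.012946 kg·m².
T = 2π√(I/(mgd)) = 2π√(0.012946/(0.5770 × 1.316 × 0.1223)) = 2.346 s.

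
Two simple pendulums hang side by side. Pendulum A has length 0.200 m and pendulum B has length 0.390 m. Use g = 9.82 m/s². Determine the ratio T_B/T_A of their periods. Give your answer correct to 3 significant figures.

T ∝ √L, so T_B/T_A = √(L_B/L_A) = √(0.390/0.200) = 1.40.

1.40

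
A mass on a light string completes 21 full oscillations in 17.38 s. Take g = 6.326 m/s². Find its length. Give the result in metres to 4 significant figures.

0.1098 m

T = 17.38/21 = 0.82762 s.
From T = 2π√(L/g), L = gT²/(4π²) = 6.326 × 0.82762²/(4π²) = 0.1098 m.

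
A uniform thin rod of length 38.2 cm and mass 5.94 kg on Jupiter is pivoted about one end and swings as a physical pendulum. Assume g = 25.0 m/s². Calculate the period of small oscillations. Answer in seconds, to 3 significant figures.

For a physical pendulum T = 2π√(I/(mgd)), with d = 0.1910 m from pivot to centre of mass.
I_cm = mL²/12 = 5.94 × 0.382²/12 = 0.07223 kg·m²; I = I_cm + md² = 0.07223 + 5.94 × 0.1910² = 0.2889 kg·m².
T = 2π√(0.2889/(5.94 × 25.0 × 0.1910)) = 0.634 s.

0.634 s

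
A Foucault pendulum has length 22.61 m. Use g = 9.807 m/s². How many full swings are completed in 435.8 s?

45

T = 2π√(L/g) = 2π√(22.61/9.807) = 9.5403 s.
Number of complete oscillations = ⌊435.8/9.5403⌋ = ⌊45.680⌋ = 45.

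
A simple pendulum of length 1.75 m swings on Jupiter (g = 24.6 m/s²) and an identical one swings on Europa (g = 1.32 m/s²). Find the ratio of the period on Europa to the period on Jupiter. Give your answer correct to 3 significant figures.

T ∝ 1/√g, so T₂/T₁ = √(g₁/g₂) = √(24.6/1.32) = 4.32.

4.32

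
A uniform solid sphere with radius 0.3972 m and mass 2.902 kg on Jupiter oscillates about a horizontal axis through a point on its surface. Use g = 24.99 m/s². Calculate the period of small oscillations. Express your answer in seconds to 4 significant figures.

0.9373 s

I_cm = (2/5)mr² = 0.18314 kg·m². The pivot is at distance d = 0.3972 m from the centre of mass.
By the parallel-axis theorem, I = I_cm + md² = 0.18314 + 0.45784 = 0.64098 kg·m².
T = 2π√(I/(mgd)) = 2π√(0.64098/(2.902 × 24.99 × 0.3972)) = 0.9373 s.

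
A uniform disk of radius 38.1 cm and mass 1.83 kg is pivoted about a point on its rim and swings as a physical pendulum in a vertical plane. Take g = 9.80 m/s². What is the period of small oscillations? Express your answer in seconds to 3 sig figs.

1.52 s

I_cm = ½mr² = 0.1328 kg·m². The pivot is at distance d = 0.381 m from the centre of mass.
By the parallel-axis theorem, I = I_cm + md² = 0.1328 + 0.2656 = 0.3985 kg·m².
T = 2π√(I/(mgd)) = 2π√(0.3985/(1.83 × 9.80 × 0.381)) = 1.52 s.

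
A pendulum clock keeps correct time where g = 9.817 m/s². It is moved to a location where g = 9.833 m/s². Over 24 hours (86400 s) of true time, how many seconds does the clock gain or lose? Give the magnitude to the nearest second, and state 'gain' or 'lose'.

gain 70 s

The clock's period scales as T ∝ 1/√g, so T'/T = √(9.817/9.833) = 0.999186.
In 86400 s of true time the clock registers 86400/0.999186 = 86470.4 s, so it gains 70 s.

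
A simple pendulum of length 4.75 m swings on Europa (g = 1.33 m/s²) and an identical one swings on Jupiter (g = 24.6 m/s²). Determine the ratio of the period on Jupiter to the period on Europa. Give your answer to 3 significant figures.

0.233

T ∝ 1/√g, so T₂/T₁ = √(g₁/g₂) = √(1.33/24.6) = 0.233.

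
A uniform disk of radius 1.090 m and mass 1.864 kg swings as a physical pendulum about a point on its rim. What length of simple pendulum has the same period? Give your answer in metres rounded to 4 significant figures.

1.635 m

The equivalent simple-pendulum length is L_eq = I/(md), where I is about the pivot and d = 1.0900 m.
I_cm = ½mR² = 1.1073 kg·m², so I = I_cm + md² = 1.1073 + 2.2146 = 3.3219 kg·m².
L_eq = 3.3219/(1.864 × 1.0900) = 1.635 m.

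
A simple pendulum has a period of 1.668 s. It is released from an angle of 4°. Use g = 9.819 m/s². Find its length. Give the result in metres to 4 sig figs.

From T = 2π√(L/g), L = gT²/(4π²) = 9.819 × 1.6680²/(4π²) = 0.6920 m.

0.6920 m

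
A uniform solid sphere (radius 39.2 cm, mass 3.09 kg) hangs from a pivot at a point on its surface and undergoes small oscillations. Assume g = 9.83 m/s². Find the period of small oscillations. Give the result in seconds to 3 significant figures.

1.48 s

I_cm = (2/5)mr² = 0.1899 kg·m². The pivot is at distance d = 0.392 m from the centre of mass.
By the parallel-axis theorem, I = I_cm + md² = 0.1899 + 0.4748 = 0.6648 kg·m².
T = 2π√(I/(mgd)) = 2π√(0.6648/(3.09 × 9.83 × 0.392)) = 1.48 s.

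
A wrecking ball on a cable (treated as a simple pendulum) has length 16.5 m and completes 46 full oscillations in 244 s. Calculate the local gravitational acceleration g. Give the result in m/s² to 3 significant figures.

23.2 m/s²

T = 244/46 = 5.304 s.
From T = 2π√(L/g), g = 4π²L/T² = 4π² × 16.5/5.304² = 23.2 m/s².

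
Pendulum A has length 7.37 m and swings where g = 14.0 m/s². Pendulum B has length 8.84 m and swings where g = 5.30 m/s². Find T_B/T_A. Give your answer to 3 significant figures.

1.78

T = 2π√(L/g), so T_B/T_A = √((L_B/g_B)/(L_A/g_A)) = √((8.84/5.30)/(7.37/14.0)) = 1.78.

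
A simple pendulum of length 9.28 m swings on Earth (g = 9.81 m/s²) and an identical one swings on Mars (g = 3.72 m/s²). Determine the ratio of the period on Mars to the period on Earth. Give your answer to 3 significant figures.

T ∝ 1/√g, so T₂/T₁ = √(g₁/g₂) = √(9.81/3.72) = 1.62.

1.62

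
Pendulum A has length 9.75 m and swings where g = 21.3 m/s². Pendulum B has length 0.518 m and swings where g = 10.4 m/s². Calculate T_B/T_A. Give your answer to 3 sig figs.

0.330

T = 2π√(L/g), so T_B/T_A = √((L_B/g_B)/(L_A/g_A)) = √((0.518/10.4)/(9.75/21.3)) = 0.330.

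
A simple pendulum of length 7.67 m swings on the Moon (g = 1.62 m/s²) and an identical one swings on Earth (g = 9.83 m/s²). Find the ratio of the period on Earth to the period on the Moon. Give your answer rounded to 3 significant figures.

0.406

T ∝ 1/√g, so T₂/T₁ = √(g₁/g₂) = √(1.62/9.83) = 0.406.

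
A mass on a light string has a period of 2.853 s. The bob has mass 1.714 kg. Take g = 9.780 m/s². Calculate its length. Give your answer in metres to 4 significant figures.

2.016 m

From T = 2π√(L/g), L = gT²/(4π²) = 9.780 × 2.8530²/(4π²) = 2.016 m.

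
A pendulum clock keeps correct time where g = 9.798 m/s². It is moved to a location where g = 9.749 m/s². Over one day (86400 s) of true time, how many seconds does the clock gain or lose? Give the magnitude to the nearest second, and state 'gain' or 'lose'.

lose 216 s

The clock's period scales as T ∝ 1/√g, so T'/T = √(9.798/9.749) = 1.00251.
In 86400 s of true time the clock registers 86400/1.00251 = 86183.7 s, so it loses 216 s.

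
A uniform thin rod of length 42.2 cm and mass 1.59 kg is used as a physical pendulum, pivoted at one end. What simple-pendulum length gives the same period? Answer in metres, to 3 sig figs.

The equivalent simple-pendulum length is L_eq = I/(md), where I is about the pivot and d = 0.2110 m.
I_cm = (1/12)mL² = 0.02360 kg·m², so I = I_cm + md² = 0.02360 + 0.07079 = 0.09438 kg·m².
L_eq = 0.09438/(1.59 × 0.2110) = 0.281 m.

0.281 m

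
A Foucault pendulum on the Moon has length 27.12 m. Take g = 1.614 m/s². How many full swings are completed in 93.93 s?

T = 2π√(L/g) = 2π√(27.12/1.614) = 25.756 s.
Number of complete oscillations = ⌊93.93/25.756⌋ = ⌊3.6470⌋ = 3.

3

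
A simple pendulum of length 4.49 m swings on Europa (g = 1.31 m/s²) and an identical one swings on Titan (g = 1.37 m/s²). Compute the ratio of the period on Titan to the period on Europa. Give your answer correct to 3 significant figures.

T ∝ 1/√g, so T₂/T₁ = √(g₁/g₂) = √(1.31/1.37) = 0.978.

0.978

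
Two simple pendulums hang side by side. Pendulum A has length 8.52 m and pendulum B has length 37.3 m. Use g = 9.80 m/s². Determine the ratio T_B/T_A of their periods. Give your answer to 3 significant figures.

2.09

T ∝ √L, so T_B/T_A = √(L_B/L_A) = √(37.3/8.52) = 2.09.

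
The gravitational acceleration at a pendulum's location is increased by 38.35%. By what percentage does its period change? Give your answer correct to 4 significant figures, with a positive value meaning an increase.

-14.98%

T ∝ 1/√g, so T'/T = 1/√(1.3835) = 0.85018.
Percentage change in T = (0.85018 − 1) × 100% = -14.98%.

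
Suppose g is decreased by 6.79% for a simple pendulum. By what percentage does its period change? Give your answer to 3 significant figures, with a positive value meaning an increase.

T ∝ 1/√g, so T'/T = 1/√(0.9321) = 1.036.
Percentage change in T = (1.036 − 1) × 100% = 3.58%.

3.58%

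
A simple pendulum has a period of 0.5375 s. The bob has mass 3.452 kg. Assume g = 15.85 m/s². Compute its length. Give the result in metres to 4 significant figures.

From T = 2π√(L/g), L = gT²/(4π²) = 15.85 × 0.53750²/(4π²) = 0.1160 m.

0.1160 m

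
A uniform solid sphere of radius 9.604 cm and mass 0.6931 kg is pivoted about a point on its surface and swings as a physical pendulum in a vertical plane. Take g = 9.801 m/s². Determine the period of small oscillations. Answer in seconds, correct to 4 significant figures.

0.7359 s

I_cm = (2/5)mr² = 0.0025572 kg·m². The pivot is at distance d = 0.09604 m from the centre of mass.
By the parallel-axis theorem, I = I_cm + md² = 0.0025572 + 0.0063929 = 0.0089501 kg·m².
T = 2π√(I/(mgd)) = 2π√(0.0089501/(0.6931 × 9.801 × 0.09604)) = 0.7359 s.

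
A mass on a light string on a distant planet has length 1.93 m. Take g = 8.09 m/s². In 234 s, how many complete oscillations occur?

T = 2π√(L/g) = 2π√(1.93/8.09) = 3.069 s.
Number of complete oscillations = ⌊234/3.069⌋ = ⌊76.25⌋ = 76.

76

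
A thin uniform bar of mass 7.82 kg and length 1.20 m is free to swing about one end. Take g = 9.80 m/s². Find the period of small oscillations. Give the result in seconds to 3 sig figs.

For a physical pendulum T = 2π√(I/(mgd)), with d = 0.6000 m from pivot to centre of mass.
I_cm = mL²/12 = 7.82 × 1.20²/12 = 0.9384 kg·m²; I = I_cm + md² = 0.9384 + 7.82 × 0.6000² = 3.754 kg·m².
T = 2π√(3.754/(7.82 × 9.80 × 0.6000)) = 1.80 s.

1.80 s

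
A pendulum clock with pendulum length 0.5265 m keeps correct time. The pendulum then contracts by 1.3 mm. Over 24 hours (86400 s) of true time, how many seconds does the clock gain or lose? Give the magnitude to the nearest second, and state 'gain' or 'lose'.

gain 107 s

T ∝ √L, so T'/T = √(0.52520/0.5265) = 0.998765.
In 86400 s of true time the clock registers 86400/0.998765 = 86506.9 s, so it gains 107 s.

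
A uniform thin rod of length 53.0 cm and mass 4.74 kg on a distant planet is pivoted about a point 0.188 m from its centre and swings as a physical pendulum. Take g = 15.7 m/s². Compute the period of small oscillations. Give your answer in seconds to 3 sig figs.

For a physical pendulum T = 2π√(I/(mgd)), with d = 0.1880 m from pivot to centre of mass.
I_cm = mL²/12 = 4.74 × 0.530²/12 = 0.1110 kg·m²; I = I_cm + md² = 0.1110 + 4.74 × 0.1880² = 0.2785 kg·m².
T = 2π√(0.2785/(4.74 × 15.7 × 0.1880)) = 0.886 s.

0.886 s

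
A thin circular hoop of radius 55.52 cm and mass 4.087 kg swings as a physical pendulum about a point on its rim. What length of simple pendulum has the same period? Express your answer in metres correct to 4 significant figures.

The equivalent simple-pendulum length is L_eq = I/(md), where I is about the pivot and d = 0.55520 m.
I_cm = mR² = 1.2598 kg·m², so I = I_cm + md² = 1.2598 + 1.2598 = 2.5196 kg·m².
L_eq = 2.5196/(4.087 × 0.55520) = 1.110 m.

1.110 m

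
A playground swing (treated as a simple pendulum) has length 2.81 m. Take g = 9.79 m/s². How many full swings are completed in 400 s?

T = 2π√(L/g) = 2π√(2.81/9.79) = 3.366 s.
Number of complete oscillations = ⌊400/3.366⌋ = ⌊118.8⌋ = 118.

118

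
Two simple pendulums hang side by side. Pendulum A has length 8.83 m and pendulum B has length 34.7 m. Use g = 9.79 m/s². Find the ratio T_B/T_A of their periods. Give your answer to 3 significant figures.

T ∝ √L, so T_B/T_A = √(L_B/L_A) = √(34.7/8.83) = 1.98.

1.98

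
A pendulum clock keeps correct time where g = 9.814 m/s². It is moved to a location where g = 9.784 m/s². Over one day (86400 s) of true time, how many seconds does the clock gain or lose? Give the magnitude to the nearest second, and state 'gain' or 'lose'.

The clock's period scales as T ∝ 1/√g, so T'/T = √(9.814/9.784) = 1.00153.
In 86400 s of true time the clock registers 86400/1.00153 = 86267.8 s, so it loses 132 s.

lose 132 s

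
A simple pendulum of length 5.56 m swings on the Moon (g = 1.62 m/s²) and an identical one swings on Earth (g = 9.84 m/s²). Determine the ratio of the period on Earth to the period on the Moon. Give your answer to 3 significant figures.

0.406

T ∝ 1/√g, so T₂/T₁ = √(g₁/g₂) = √(1.62/9.84) = 0.406.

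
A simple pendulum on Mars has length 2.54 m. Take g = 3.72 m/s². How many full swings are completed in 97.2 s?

18

T = 2π√(L/g) = 2π√(2.54/3.72) = 5.192 s.
Number of complete oscillations = ⌊97.2/5.192⌋ = ⌊18.72⌋ = 18.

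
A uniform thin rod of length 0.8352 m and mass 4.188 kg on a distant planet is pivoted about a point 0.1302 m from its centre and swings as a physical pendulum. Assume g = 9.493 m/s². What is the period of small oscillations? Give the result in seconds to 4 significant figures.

1.549 s

For a physical pendulum T = 2π√(I/(mgd)), with d = 0.13020 m from pivot to centre of mass.
I_cm = mL²/12 = 4.188 × 0.8352²/12 = 0.24345 kg·m²; I = I_cm + md² = 0.24345 + 4.188 × 0.13020² = 0.31444 kg·m².
T = 2π√(0.31444/(4.188 × 9.493 × 0.13020)) = 1.549 s.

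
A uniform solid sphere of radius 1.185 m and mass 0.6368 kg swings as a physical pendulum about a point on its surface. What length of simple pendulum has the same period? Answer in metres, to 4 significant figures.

The equivalent simple-pendulum length is L_eq = I/(md), where I is about the pivot and d = 1.1850 m.
I_cm = (2/5)mR² = 0.35768 kg·m², so I = I_cm + md² = 0.35768 + 0.89421 = 1.2519 kg·m².
L_eq = 1.2519/(0.6368 × 1.1850) = 1.659 m.

1.659 m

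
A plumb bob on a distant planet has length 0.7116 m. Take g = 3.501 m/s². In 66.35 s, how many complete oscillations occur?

23

T = 2π√(L/g) = 2π√(0.7116/3.501) = 2.8327 s.
Number of complete oscillations = ⌊66.35/2.8327⌋ = ⌊23.423⌋ = 23.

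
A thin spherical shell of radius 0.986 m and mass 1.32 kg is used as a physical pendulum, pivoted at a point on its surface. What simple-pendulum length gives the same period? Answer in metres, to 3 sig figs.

1.64 m

The equivalent simple-pendulum length is L_eq = I/(md), where I is about the pivot and d = 0.9860 m.
I_cm = (2/3)mR² = 0.8555 kg·m², so I = I_cm + md² = 0.8555 + 1.283 = 2.139 kg·m².
L_eq = 2.139/(1.32 × 0.9860) = 1.64 m.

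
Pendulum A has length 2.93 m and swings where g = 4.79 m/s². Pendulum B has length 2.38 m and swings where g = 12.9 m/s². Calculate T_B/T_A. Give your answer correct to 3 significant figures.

0.549

T = 2π√(L/g), so T_B/T_A = √((L_B/g_B)/(L_A/g_A)) = √((2.38/12.9)/(2.93/4.79)) = 0.549.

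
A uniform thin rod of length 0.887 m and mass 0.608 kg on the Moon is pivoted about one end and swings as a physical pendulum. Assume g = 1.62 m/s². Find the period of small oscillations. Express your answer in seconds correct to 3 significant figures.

3.80 s

For a physical pendulum T = 2π√(I/(mgd)), with d = 0.4435 m from pivot to centre of mass.
I_cm = mL²/12 = 0.608 × 0.887²/12 = 0.03986 kg·m²; I = I_cm + md² = 0.03986 + 0.608 × 0.4435² = 0.1595 kg·m².
T = 2π√(0.1595/(0.608 × 1.62 × 0.4435)) = 3.80 s.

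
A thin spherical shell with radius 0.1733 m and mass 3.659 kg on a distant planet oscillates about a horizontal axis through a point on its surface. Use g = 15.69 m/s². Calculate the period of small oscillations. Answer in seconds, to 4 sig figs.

0.8525 s

I_cm = (2/3)mr² = 0.073260 kg·m². The pivot is at distance d = 0.1733 m from the centre of mass.
By the parallel-axis theorem, I = I_cm + md² = 0.073260 + 0.10989 = 0.18315 kg·m².
T = 2π√(I/(mgd)) = 2π√(0.18315/(3.659 × 15.69 × 0.1733)) = 0.8525 s.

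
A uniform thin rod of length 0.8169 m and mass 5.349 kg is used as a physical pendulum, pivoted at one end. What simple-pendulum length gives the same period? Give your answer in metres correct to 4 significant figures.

The equivalent simple-pendulum length is L_eq = I/(md), where I is about the pivot and d = 0.40845 m.
I_cm = (1/12)mL² = 0.29746 kg·m², so I = I_cm + md² = 0.29746 + 0.89238 = 1.1898 kg·m².
L_eq = 1.1898/(5.349 × 0.40845) = 0.5446 m.

0.5446 m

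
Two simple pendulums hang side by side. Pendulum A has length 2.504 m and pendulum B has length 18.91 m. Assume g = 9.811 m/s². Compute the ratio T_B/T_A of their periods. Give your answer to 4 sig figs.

2.748

T ∝ √L, so T_B/T_A = √(L_B/L_A) = √(18.91/2.504) = 2.748.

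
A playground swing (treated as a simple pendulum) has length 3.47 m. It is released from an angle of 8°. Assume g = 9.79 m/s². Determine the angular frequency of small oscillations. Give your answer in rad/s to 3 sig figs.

ω = √(g/L) = √(9.79/3.47) = 1.68 rad/s.

1.68 rad/s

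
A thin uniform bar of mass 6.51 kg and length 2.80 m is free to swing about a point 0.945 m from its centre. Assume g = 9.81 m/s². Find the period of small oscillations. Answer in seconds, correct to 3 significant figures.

2.57 s

For a physical pendulum T = 2π√(I/(mgd)), with d = 0.9450 m from pivot to centre of mass.
I_cm = mL²/12 = 6.51 × 2.80²/12 = 4.253 kg·m²; I = I_cm + md² = 4.253 + 6.51 × 0.9450² = 10.07 kg·m².
T = 2π√(10.07/(6.51 × 9.81 × 0.9450)) = 2.57 s.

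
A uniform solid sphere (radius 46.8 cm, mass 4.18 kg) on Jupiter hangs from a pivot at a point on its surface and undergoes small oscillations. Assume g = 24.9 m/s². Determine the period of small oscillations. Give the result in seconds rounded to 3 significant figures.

I_cm = (2/5)mr² = 0.3662 kg·m². The pivot is at distance d = 0.468 m from the centre of mass.
By the parallel-axis theorem, I = I_cm + md² = 0.3662 + 0.9155 = 1.282 kg·m².
T = 2π√(I/(mgd)) = 2π√(1.282/(4.18 × 24.9 × 0.468)) = 1.02 s.

1.02 s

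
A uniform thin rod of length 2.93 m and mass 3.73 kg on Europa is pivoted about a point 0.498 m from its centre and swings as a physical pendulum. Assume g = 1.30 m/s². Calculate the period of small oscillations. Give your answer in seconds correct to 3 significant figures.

7.66 s

For a physical pendulum T = 2π√(I/(mgd)), with d = 0.4980 m from pivot to centre of mass.
I_cm = mL²/12 = 3.73 × 2.93²/12 = 2.668 kg·m²; I = I_cm + md² = 2.668 + 3.73 × 0.4980² = 3.594 kg·m².
T = 2π√(3.594/(3.73 × 1.30 × 0.4980)) = 7.66 s.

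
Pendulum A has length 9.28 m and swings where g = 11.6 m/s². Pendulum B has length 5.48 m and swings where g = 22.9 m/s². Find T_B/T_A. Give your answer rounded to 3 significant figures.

0.547

T = 2π√(L/g), so T_B/T_A = √((L_B/g_B)/(L_A/g_A)) = √((5.48/22.9)/(9.28/11.6)) = 0.547.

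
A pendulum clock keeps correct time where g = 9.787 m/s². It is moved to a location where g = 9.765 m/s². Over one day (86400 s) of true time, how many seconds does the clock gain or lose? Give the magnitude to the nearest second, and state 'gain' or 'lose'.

lose 97 s

The clock's period scales as T ∝ 1/√g, so T'/T = √(9.787/9.765) = 1.00113.
In 86400 s of true time the clock registers 86400/1.00113 = 86302.8 s, so it loses 97 s.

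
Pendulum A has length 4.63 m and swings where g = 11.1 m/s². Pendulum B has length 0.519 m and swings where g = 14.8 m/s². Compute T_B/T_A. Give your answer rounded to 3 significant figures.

T = 2π√(L/g), so T_B/T_A = √((L_B/g_B)/(L_A/g_A)) = √((0.519/14.8)/(4.63/11.1)) = 0.290.

0.290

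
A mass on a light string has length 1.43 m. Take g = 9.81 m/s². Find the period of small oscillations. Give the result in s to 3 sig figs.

2.40 s

T = 2π√(L/g) = 2π√(1.43/9.81) = 2π × 0.3818 = 2.40 s.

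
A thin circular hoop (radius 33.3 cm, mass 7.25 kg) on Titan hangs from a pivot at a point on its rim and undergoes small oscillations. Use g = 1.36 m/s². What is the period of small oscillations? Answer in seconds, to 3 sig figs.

4.40 s

I_cm = mr² = 0.8039 kg·m². The pivot is at distance d = 0.333 m from the centre of mass.
By the parallel-axis theorem, I = I_cm + md² = 0.8039 + 0.8039 = 1.608 kg·m².
T = 2π√(I/(mgd)) = 2π√(1.608/(7.25 × 1.36 × 0.333)) = 4.40 s.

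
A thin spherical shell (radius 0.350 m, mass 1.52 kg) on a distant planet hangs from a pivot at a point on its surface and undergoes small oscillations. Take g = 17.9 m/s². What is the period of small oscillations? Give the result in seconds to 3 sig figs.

1.13 s

I_cm = (2/3)mr² = 0.1241 kg·m². The pivot is at distance d = 0.350 m from the centre of mass.
By the parallel-axis theorem, I = I_cm + md² = 0.1241 + 0.1862 = 0.3103 kg·m².
T = 2π√(I/(mgd)) = 2π√(0.3103/(1.52 × 17.9 × 0.350)) = 1.13 s.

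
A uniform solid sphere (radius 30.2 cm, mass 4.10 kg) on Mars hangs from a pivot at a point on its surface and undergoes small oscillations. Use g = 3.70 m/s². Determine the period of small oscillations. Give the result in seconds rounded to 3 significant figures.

I_cm = (2/5)mr² = 0.1496 kg·m². The pivot is at distance d = 0.302 m from the centre of mass.
By the parallel-axis theorem, I = I_cm + md² = 0.1496 + 0.3739 = 0.5235 kg·m².
T = 2π√(I/(mgd)) = 2π√(0.5235/(4.10 × 3.70 × 0.302)) = 2.12 s.

2.12 s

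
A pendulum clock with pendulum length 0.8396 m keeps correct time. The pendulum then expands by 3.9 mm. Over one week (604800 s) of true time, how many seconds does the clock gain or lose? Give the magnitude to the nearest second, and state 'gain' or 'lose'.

lose 1400 s

T ∝ √L, so T'/T = √(0.84350/0.8396) = 1.00232.
In 604800 s of true time the clock registers 604800/1.00232 = 603400.2 s, so it loses 1400 s.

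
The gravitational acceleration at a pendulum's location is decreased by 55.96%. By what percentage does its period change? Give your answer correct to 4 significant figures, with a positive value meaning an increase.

50.69%

T ∝ 1/√g, so T'/T = 1/√(0.44040) = 1.5069.
Percentage change in T = (1.5069 − 1) × 100% = 50.69%.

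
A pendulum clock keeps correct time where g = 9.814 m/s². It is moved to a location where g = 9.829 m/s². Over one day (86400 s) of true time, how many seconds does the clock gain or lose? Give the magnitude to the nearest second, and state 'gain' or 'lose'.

The clock's period scales as T ∝ 1/√g, so T'/T = √(9.814/9.829) = 0.999237.
In 86400 s of true time the clock registers 86400/0.999237 = 86466.0 s, so it gains 66 s.

gain 66 s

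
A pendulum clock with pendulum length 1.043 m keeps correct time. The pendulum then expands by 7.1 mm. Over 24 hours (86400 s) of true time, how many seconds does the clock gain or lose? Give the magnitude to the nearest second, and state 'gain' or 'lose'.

lose 293 s

T ∝ √L, so T'/T = √(1.05010/1.043) = 1.00340.
In 86400 s of true time the clock registers 86400/1.00340 = 86107.4 s, so it loses 293 s.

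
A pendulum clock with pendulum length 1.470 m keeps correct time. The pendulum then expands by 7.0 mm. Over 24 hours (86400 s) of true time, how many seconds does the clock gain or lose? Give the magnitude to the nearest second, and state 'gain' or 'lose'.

lose 205 s

T ∝ √L, so T'/T = √(1.47700/1.470) = 1.00238.
In 86400 s of true time the clock registers 86400/1.00238 = 86195.0 s, so it loses 205 s.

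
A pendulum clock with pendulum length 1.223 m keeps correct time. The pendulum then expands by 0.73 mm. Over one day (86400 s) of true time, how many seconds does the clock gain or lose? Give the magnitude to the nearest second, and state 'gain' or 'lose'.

T ∝ √L, so T'/T = √(1.22373/1.223) = 1.00030.
In 86400 s of true time the clock registers 86400/1.00030 = 86374.2 s, so it loses 26 s.

lose 26 s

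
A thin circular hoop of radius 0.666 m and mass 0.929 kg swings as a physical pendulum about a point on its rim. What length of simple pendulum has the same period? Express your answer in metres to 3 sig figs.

The equivalent simple-pendulum length is L_eq = I/(md), where I is about the pivot and d = 0.6660 m.
I_cm = mR² = 0.4121 kg·m², so I = I_cm + md² = 0.4121 + 0.4121 = 0.8241 kg·m².
L_eq = 0.8241/(0.929 × 0.6660) = 1.33 m.

1.33 m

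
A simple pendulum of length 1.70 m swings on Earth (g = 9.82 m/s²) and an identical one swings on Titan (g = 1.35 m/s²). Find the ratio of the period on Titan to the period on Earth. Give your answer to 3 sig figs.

T ∝ 1/√g, so T₂/T₁ = √(g₁/g₂) = √(9.82/1.35) = 2.70.

2.70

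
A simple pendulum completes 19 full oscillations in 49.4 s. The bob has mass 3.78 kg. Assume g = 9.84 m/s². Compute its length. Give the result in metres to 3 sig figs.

1.68 m

T = 49.4/19 = 2.600 s.
From T = 2π√(L/g), L = gT²/(4π²) = 9.84 × 2.600²/(4π²) = 1.68 m.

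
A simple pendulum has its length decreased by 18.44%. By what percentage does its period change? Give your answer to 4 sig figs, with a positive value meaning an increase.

-9.689%

T ∝ √L, so T'/T = √(0.81560) = 0.90311.
Percentage change in T = (0.90311 − 1) × 100% = -9.689%.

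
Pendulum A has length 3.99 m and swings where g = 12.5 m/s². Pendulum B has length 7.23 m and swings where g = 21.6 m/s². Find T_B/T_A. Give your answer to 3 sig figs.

1.02

T = 2π√(L/g), so T_B/T_A = √((L_B/g_B)/(L_A/g_A)) = √((7.23/21.6)/(3.99/12.5)) = 1.02.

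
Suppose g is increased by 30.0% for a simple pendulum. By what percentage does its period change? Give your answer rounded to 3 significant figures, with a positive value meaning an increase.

T ∝ 1/√g, so T'/T = 1/√(1.300) = 0.8771.
Percentage change in T = (0.8771 − 1) × 100% = -12.3%.

-12.3%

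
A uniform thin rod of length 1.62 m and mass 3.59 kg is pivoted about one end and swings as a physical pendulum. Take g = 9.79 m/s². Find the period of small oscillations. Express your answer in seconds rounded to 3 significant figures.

2.09 s

For a physical pendulum T = 2π√(I/(mgd)), with d = 0.8100 m from pivot to centre of mass.
I_cm = mL²/12 = 3.59 × 1.62²/12 = 0.7851 kg·m²; I = I_cm + md² = 0.7851 + 3.59 × 0.8100² = 3.141 kg·m².
T = 2π√(3.141/(3.59 × 9.79 × 0.8100)) = 2.09 s.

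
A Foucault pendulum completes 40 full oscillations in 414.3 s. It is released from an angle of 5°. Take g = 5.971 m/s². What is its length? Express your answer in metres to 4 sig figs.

16.23 m

T = 414.3/40 = 10.357 s.
From T = 2π√(L/g), L = gT²/(4π²) = 5.971 × 10.357²/(4π²) = 16.23 m.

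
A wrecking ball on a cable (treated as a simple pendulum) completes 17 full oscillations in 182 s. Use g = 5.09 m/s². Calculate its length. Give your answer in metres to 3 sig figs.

14.8 m

T = 182/17 = 10.71 s.
From T = 2π√(L/g), L = gT²/(4π²) = 5.09 × 10.71²/(4π²) = 14.8 m.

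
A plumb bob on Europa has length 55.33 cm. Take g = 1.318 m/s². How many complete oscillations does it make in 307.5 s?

75

T = 2π√(L/g) = 2π√(0.5533/1.318) = 4.0710 s.
Number of complete oscillations = ⌊307.5/4.0710⌋ = ⌊75.534⌋ = 75.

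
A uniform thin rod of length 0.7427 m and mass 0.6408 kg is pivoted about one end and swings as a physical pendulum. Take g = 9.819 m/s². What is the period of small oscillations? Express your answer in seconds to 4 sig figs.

For a physical pendulum T = 2π√(I/(mgd)), with d = 0.37135 m from pivot to centre of mass.
I_cm = mL²/12 = 0.6408 × 0.7427²/12 = 0.029456 kg·m²; I = I_cm + md² = 0.029456 + 0.6408 × 0.37135² = 0.11782 kg·m².
T = 2π√(0.11782/(0.6408 × 9.819 × 0.37135)) = 1.411 s.

1.411 s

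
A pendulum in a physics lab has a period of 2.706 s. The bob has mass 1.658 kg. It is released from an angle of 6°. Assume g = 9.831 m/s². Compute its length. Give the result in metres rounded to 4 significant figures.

From T = 2π√(L/g), L = gT²/(4π²) = 9.831 × 2.7060²/(4π²) = 1.823 m.

1.823 m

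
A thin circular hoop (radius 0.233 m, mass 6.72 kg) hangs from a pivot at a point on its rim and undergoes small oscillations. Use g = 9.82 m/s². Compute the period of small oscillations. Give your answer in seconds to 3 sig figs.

I_cm = mr² = 0.3648 kg·m². The pivot is at distance d = 0.233 m from the centre of mass.
By the parallel-axis theorem, I = I_cm + md² = 0.3648 + 0.3648 = 0.7296 kg·m².
T = 2π√(I/(mgd)) = 2π√(0.7296/(6.72 × 9.82 × 0.233)) = 1.37 s.

1.37 s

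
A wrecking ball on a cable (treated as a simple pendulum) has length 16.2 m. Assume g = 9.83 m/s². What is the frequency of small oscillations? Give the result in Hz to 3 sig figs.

0.124 Hz

T = 2π√(L/g) = 2π√(16.2/9.83) = 8.066 s, so f = 1/T = 0.124 Hz.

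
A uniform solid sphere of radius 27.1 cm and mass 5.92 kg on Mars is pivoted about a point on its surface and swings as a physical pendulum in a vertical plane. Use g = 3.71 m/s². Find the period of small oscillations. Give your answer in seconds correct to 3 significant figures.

I_cm = (2/5)mr² = 0.1739 kg·m². The pivot is at distance d = 0.271 m from the centre of mass.
By the parallel-axis theorem, I = I_cm + md² = 0.1739 + 0.4348 = 0.6087 kg·m².
T = 2π√(I/(mgd)) = 2π√(0.6087/(5.92 × 3.71 × 0.271)) = 2.01 s.

2.01 s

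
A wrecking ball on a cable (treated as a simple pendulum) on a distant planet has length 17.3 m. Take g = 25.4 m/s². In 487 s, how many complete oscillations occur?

T = 2π√(L/g) = 2π√(17.3/25.4) = 5.185 s.
Number of complete oscillations = ⌊487/5.185⌋ = ⌊93.92⌋ = 93.

93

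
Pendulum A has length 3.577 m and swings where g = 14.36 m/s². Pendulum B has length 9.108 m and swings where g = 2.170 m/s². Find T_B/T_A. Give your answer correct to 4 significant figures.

T = 2π√(L/g), so T_B/T_A = √((L_B/g_B)/(L_A/g_A)) = √((9.108/2.170)/(3.577/14.36)) = 4.105.

4.105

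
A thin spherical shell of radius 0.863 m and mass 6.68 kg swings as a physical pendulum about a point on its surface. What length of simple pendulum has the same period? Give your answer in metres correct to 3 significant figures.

The equivalent simple-pendulum length is L_eq = I/(md), where I is about the pivot and d = 0.8630 m.
I_cm = (2/3)mR² = 3.317 kg·m², so I = I_cm + md² = 3.317 + 4.975 = 8.292 kg·m².
L_eq = 8.292/(6.68 × 0.8630) = 1.44 m.

1.44 m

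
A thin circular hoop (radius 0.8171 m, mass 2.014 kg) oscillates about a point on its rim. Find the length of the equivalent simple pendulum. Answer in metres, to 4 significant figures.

The equivalent simple-pendulum length is L_eq = I/(md), where I is about the pivot and d = 0.81710 m.
I_cm = mR² = 1.3447 kg·m², so I = I_cm + md² = 1.3447 + 1.3447 = 2.6893 kg·m².
L_eq = 2.6893/(2.014 × 0.81710) = 1.634 m.

1.634 m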